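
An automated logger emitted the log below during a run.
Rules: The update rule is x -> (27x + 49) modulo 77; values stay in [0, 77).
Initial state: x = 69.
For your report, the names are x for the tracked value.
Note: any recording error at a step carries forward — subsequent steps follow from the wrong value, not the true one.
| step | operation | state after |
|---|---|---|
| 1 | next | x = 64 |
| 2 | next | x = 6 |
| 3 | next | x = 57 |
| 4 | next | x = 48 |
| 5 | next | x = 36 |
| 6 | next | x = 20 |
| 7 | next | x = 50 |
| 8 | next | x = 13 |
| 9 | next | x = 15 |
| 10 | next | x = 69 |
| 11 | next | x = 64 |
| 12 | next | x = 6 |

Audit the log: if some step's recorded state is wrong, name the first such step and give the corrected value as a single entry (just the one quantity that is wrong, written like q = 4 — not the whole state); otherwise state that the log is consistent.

no error

Step 1: x = (27*69 + 49) mod 77 = 64 — matches.
Step 2: x = (27*64 + 49) mod 77 = 6 — confirmed correct.
Step 3: x = (27*6 + 49) mod 77 = 57 — consistent with the log.
Step 4: x = (27*57 + 49) mod 77 = 48 — matches.
Step 5: x = (27*48 + 49) mod 77 = 36 — exactly as logged.
Step 6: x = (27*36 + 49) mod 77 = 20 — agrees with the log.
Step 7: x = (27*20 + 49) mod 77 = 50 — same as recorded.
Step 8: x = (27*50 + 49) mod 77 = 13 — verified.
Step 9: x = (27*13 + 49) mod 77 = 15 — matches.
Step 10: x = (27*15 + 49) mod 77 = 69 — same as recorded.
Step 11: x = (27*69 + 49) mod 77 = 64 — in agreement.
Step 12: x = (27*64 + 49) mod 77 = 6 — agrees with the log.
Nothing is out of place; the run is error-free.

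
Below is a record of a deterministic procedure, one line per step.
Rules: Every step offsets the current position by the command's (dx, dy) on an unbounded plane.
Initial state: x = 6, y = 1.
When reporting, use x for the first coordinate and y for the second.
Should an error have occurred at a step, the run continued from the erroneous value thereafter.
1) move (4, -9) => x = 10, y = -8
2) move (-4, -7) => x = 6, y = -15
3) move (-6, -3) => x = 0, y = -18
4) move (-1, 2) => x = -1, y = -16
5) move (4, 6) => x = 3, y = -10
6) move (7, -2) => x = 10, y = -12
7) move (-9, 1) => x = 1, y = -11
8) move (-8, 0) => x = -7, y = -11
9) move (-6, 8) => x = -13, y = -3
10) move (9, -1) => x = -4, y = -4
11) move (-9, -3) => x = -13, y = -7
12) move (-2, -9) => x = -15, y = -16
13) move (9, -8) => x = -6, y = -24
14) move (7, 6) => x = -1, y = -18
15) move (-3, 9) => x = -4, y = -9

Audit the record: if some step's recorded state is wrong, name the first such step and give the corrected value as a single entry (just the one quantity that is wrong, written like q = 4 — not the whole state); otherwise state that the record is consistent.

step 14, x = 1

1. x = 6 + (4) = 10, y = 1 + (-9) = -8 (checks out)
2. x = 10 + (-4) = 6, y = -8 + (-7) = -15 (verified)
3. x = 6 + (-6) = 0, y = -15 + (-3) = -18 (same as recorded)
4. x = 0 + (-1) = -1, y = -18 + (2) = -16 (verified)
5. x = -1 + (4) = 3, y = -16 + (6) = -10 (confirmed correct)
6. x = 3 + (7) = 10, y = -10 + (-2) = -12 (confirmed correct)
7. x = 10 + (-9) = 1, y = -12 + (1) = -11 (in agreement)
8. x = 1 + (-8) = -7, y = -11 + (0) = -11 (agrees with the record)
9. x = -7 + (-6) = -13, y = -11 + (8) = -3 (checks out)
10. x = -13 + (9) = -4, y = -3 + (-1) = -4 (verified)
11. x = -4 + (-9) = -13, y = -4 + (-3) = -7 (exactly as logged)
12. x = -13 + (-2) = -15, y = -7 + (-9) = -16 (no discrepancy)
13. x = -15 + (9) = -6, y = -16 + (-8) = -24 (matches)
14. x = -6 + (7) = 1, y = -24 + (6) = -18 (this is not what the record shows)
First incorrect step: 14; the correct value is x = 1.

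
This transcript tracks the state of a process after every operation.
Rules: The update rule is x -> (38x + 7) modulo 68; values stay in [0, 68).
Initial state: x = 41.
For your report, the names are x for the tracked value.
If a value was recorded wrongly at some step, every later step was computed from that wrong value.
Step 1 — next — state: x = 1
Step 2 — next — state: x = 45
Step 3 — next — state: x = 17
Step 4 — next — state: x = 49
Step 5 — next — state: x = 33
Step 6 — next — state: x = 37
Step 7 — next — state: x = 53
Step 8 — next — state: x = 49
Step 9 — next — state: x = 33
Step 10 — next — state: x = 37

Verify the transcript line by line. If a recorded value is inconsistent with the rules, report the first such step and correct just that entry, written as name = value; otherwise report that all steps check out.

Step 1: x = (38*41 + 7) mod 68 = 1 — checks out.
Step 2: x = (38*1 + 7) mod 68 = 45 — same as recorded.
Step 3: x = (38*45 + 7) mod 68 = 17 — same as recorded.
Step 4: x = (38*17 + 7) mod 68 = 41 — the recorded entry deviates here.
So the first discrepancy is step 4, where the right value is x = 41.

step 4, x = 41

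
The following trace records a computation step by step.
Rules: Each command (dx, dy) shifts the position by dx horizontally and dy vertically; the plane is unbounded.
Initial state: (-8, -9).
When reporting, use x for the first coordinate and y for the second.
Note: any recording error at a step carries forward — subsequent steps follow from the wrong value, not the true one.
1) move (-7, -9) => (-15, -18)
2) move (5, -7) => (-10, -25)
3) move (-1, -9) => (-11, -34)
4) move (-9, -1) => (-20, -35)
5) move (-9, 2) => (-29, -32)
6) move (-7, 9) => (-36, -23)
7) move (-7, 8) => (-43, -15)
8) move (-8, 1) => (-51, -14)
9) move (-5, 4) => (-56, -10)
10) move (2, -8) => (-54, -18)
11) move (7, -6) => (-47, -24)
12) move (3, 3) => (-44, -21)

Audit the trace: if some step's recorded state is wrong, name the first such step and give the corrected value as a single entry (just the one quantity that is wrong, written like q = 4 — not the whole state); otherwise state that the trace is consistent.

Recomputing the run from the initial state:
step 1: x = -15, y = -18
step 2: x = -10, y = -25
step 3: x = -11, y = -34
step 4: x = -20, y = -35
step 5: x = -29, y = -33
step 6: x = -36, y = -24
step 7: x = -43, y = -16
step 8: x = -51, y = -15
step 9: x = -56, y = -11
step 10: x = -54, y = -19
step 11: x = -47, y = -25
step 12: x = -44, y = -22
The first disagreement with the trace is at step 5, where the value should be y = -33.

step 5, y = -33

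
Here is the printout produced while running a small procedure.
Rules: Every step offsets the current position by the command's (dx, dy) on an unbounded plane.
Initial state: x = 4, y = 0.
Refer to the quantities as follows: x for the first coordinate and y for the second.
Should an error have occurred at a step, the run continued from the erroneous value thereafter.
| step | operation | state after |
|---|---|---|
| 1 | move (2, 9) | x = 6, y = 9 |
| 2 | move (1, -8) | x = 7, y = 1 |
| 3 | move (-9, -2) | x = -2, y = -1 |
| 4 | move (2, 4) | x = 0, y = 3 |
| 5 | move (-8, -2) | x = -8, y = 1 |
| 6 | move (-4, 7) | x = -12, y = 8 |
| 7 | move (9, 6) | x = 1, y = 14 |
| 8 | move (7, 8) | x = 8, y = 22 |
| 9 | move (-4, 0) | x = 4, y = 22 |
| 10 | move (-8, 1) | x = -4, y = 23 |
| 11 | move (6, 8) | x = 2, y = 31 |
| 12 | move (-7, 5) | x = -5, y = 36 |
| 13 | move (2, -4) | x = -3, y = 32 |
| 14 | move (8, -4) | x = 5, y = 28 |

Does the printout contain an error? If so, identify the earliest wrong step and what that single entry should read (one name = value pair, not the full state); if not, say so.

step 7, x = -3

Recomputing the run from the initial state:
step 1: x = 6, y = 9
step 2: x = 7, y = 1
step 3: x = -2, y = -1
step 4: x = 0, y = 3
step 5: x = -8, y = 1
step 6: x = -12, y = 8
step 7: x = -3, y = 14
step 8: x = 4, y = 22
step 9: x = 0, y = 22
step 10: x = -8, y = 23
step 11: x = -2, y = 31
step 12: x = -9, y = 36
step 13: x = -7, y = 32
step 14: x = 1, y = 28
The first disagreement with the printout is at step 7, where the value should be x = -3.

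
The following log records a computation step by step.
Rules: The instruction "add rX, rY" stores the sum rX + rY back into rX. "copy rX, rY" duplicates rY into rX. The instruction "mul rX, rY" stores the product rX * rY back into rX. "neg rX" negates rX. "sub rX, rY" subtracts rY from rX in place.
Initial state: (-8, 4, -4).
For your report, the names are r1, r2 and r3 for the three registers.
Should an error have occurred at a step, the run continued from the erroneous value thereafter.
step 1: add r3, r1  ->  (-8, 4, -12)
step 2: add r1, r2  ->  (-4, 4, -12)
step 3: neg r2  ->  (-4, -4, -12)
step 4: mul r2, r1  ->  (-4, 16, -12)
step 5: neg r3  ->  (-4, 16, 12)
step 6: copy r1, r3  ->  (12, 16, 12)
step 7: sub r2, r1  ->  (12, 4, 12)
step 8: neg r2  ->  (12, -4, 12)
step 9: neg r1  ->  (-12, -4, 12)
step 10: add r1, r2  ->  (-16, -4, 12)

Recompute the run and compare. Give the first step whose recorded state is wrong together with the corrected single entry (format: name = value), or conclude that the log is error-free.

step 1: r3 = -4 + -8 = -12 -> exactly as logged
step 2: r1 = -8 + 4 = -4 -> consistent with the log
step 3: r2 = -(4) = -4 -> in agreement
step 4: r2 = -4 * -4 = 16 -> no discrepancy
step 5: r3 = -(-12) = 12 -> no discrepancy
step 6: r1 = 12 -> same as recorded
step 7: r2 = 16 - 12 = 4 -> confirmed correct
step 8: r2 = -(4) = -4 -> same as recorded
step 9: r1 = -(12) = -12 -> in agreement
step 10: r1 = -12 + -4 = -16 -> consistent with the log
All steps check out; nothing to correct.

no error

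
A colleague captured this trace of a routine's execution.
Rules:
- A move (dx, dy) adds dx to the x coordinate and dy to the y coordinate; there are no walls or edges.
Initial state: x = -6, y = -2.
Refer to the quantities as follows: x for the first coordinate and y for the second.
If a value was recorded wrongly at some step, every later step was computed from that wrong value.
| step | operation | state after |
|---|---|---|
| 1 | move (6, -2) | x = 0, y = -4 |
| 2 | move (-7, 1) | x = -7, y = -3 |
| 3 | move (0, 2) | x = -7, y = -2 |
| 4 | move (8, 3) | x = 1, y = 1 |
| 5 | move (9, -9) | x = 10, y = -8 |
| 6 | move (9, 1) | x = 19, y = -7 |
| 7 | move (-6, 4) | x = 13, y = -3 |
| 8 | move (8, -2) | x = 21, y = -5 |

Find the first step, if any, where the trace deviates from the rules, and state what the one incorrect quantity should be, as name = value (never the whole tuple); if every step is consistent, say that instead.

step 3, y = -1

1. x = -6 + (6) = 0, y = -2 + (-2) = -4 (in agreement)
2. x = 0 + (-7) = -7, y = -4 + (1) = -3 (verified)
3. x = -7 + (0) = -7, y = -3 + (2) = -1 (this is not what the trace shows)
Step 3 is the first one off; corrected, y = -1.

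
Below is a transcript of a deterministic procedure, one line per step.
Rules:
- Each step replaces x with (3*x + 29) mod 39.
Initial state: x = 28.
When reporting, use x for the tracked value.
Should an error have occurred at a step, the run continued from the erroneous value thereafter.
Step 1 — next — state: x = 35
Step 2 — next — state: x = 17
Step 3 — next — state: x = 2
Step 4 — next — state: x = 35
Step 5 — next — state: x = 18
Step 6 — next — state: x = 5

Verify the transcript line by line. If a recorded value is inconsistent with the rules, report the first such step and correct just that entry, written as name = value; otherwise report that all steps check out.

step 5, x = 17

1. x = (3*28 + 29) mod 39 = 35 (agrees with the transcript)
2. x = (3*35 + 29) mod 39 = 17 (matches)
3. x = (3*17 + 29) mod 39 = 2 (verified)
4. x = (3*2 + 29) mod 39 = 35 (no discrepancy)
5. x = (3*35 + 29) mod 39 = 17 (the entry is off here)
First incorrect step: 5; the correct value is x = 17.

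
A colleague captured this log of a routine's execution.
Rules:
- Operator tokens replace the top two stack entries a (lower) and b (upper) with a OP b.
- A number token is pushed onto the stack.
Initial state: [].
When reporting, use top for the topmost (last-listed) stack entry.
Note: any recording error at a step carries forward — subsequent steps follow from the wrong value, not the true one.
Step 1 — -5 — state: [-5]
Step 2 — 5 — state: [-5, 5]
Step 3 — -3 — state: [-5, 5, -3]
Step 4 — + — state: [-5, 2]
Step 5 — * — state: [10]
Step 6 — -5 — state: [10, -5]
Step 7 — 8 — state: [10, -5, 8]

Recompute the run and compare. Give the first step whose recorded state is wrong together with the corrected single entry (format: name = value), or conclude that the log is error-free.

step 5, top = -10

Recomputing the run from the initial state:
step 1: [-5]
step 2: [-5, 5]
step 3: [-5, 5, -3]
step 4: [-5, 2]
step 5: [-10]
step 6: [-10, -5]
step 7: [-10, -5, 8]
The first disagreement with the log is at step 5, where the value should be top = -10.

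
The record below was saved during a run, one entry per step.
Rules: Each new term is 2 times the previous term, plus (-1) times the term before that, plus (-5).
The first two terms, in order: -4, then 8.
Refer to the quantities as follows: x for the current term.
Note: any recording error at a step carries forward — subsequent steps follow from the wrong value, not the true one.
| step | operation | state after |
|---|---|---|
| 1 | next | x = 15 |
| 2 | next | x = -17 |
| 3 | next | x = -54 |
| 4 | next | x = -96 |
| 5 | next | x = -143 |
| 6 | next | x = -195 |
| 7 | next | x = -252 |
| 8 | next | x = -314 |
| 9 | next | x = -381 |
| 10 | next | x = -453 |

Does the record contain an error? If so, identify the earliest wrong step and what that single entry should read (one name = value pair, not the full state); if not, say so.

step 2, x = 17

Recomputing the run from the initial state:
step 1: x = 15
step 2: x = 17
step 3: x = 14
step 4: x = 6
step 5: x = -7
step 6: x = -25
step 7: x = -48
step 8: x = -76
step 9: x = -109
step 10: x = -147
The first disagreement with the record is at step 2, where the value should be x = 17.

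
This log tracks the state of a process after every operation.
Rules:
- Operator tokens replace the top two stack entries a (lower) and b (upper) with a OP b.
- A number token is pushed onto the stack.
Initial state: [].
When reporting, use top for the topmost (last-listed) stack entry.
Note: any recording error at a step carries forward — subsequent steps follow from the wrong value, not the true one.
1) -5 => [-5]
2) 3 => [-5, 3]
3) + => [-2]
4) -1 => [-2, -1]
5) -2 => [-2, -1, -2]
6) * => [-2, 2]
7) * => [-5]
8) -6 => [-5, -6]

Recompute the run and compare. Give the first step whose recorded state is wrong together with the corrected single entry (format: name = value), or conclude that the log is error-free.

step 7, top = -4

Recomputing the run from the initial state:
step 1: [-5]
step 2: [-5, 3]
step 3: [-2]
step 4: [-2, -1]
step 5: [-2, -1, -2]
step 6: [-2, 2]
step 7: [-4]
step 8: [-4, -6]
The first disagreement with the log is at step 7, where the value should be top = -4.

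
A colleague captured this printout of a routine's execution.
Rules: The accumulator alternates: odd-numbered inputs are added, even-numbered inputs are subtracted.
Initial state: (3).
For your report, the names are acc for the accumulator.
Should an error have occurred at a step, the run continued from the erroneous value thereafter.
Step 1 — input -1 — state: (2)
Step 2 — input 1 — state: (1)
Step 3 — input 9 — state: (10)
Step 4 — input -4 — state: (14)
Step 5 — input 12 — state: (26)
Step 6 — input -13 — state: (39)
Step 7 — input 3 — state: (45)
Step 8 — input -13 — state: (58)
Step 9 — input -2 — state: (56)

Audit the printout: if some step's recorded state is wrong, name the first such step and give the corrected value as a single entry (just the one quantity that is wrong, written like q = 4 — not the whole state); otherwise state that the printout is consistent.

step 7, acc = 42

Step 1: acc = 3 + -1 = 2 — in agreement.
Step 2: acc = 2 - 1 = 1 — exactly as logged.
Step 3: acc = 1 + 9 = 10 — confirmed correct.
Step 4: acc = 10 - -4 = 14 — consistent with the printout.
Step 5: acc = 14 + 12 = 26 — same as recorded.
Step 6: acc = 26 - -13 = 39 — checks out.
Step 7: acc = 39 + 3 = 42 — the printout has a different value.
Conclusion: step 7 carries the first error; the entry should be acc = 42.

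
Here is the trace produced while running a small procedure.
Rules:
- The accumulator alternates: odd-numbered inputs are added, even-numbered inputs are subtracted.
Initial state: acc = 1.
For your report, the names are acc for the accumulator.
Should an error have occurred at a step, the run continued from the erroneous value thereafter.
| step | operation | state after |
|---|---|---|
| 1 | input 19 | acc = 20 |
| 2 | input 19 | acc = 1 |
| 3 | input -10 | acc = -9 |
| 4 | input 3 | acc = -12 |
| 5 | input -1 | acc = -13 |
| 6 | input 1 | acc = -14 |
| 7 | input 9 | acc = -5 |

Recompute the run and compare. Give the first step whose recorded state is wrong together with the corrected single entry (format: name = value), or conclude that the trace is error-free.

Step 1: acc = 1 + 19 = 20 — matches.
Step 2: acc = 20 - 19 = 1 — consistent with the trace.
Step 3: acc = 1 + -10 = -9 — confirmed correct.
Step 4: acc = -9 - 3 = -12 — exactly as logged.
Step 5: acc = -12 + -1 = -13 — in agreement.
Step 6: acc = -13 - 1 = -14 — checks out.
Step 7: acc = -14 + 9 = -5 — consistent with the trace.
No step deviates from the rules.

no error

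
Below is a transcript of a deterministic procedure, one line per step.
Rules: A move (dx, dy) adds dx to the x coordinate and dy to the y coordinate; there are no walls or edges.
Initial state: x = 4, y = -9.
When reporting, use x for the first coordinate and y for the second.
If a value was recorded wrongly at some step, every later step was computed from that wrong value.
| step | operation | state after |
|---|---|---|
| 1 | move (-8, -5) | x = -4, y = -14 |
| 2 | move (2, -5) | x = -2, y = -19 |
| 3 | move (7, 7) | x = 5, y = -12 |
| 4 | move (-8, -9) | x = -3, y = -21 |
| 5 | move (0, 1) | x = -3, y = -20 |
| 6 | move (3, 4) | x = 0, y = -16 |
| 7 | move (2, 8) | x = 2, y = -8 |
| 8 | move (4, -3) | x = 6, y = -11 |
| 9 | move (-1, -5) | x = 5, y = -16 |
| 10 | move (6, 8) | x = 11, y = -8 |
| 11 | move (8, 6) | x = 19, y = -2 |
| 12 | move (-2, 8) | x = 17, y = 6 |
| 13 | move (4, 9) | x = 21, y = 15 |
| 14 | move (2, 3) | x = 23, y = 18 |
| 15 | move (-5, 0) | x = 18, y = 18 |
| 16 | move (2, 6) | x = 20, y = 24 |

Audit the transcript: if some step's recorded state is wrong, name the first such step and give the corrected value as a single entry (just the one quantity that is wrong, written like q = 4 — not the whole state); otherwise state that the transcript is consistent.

no error

step 1: x = 4 + (-8) = -4, y = -9 + (-5) = -14 -> agrees with the transcript
step 2: x = -4 + (2) = -2, y = -14 + (-5) = -19 -> confirmed correct
step 3: x = -2 + (7) = 5, y = -19 + (7) = -12 -> matches
step 4: x = 5 + (-8) = -3, y = -12 + (-9) = -21 -> agrees with the transcript
step 5: x = -3 + (0) = -3, y = -21 + (1) = -20 -> consistent with the transcript
step 6: x = -3 + (3) = 0, y = -20 + (4) = -16 -> verified
step 7: x = 0 + (2) = 2, y = -16 + (8) = -8 -> no discrepancy
step 8: x = 2 + (4) = 6, y = -8 + (-3) = -11 -> exactly as logged
step 9: x = 6 + (-1) = 5, y = -11 + (-5) = -16 -> consistent with the transcript
step 10: x = 5 + (6) = 11, y = -16 + (8) = -8 -> consistent with the transcript
step 11: x = 11 + (8) = 19, y = -8 + (6) = -2 -> checks out
step 12: x = 19 + (-2) = 17, y = -2 + (8) = 6 -> verified
step 13: x = 17 + (4) = 21, y = 6 + (9) = 15 -> matches
step 14: x = 21 + (2) = 23, y = 15 + (3) = 18 -> consistent with the transcript
step 15: x = 23 + (-5) = 18, y = 18 + (0) = 18 -> consistent with the transcript
step 16: x = 18 + (2) = 20, y = 18 + (6) = 24 -> same as recorded
The recomputation confirms every line.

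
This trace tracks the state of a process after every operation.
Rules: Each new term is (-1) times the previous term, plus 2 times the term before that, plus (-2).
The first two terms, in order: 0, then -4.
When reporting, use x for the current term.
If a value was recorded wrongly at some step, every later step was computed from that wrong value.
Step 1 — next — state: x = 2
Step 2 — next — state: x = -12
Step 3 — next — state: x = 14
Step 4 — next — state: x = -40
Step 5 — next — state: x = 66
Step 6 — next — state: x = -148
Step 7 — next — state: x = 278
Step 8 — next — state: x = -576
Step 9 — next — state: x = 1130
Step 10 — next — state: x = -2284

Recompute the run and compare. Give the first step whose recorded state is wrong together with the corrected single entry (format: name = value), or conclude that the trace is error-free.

1. x = -1*(-4) + (2)*(0) + (-2) = 2 (agrees with the trace)
2. x = -1*(2) + (2)*(-4) + (-2) = -12 (verified)
3. x = -1*(-12) + (2)*(2) + (-2) = 14 (matches)
4. x = -1*(14) + (2)*(-12) + (-2) = -40 (exactly as logged)
5. x = -1*(-40) + (2)*(14) + (-2) = 66 (consistent with the trace)
6. x = -1*(66) + (2)*(-40) + (-2) = -148 (agrees with the trace)
7. x = -1*(-148) + (2)*(66) + (-2) = 278 (confirmed correct)
8. x = -1*(278) + (2)*(-148) + (-2) = -576 (confirmed correct)
9. x = -1*(-576) + (2)*(278) + (-2) = 1130 (no discrepancy)
10. x = -1*(1130) + (2)*(-576) + (-2) = -2284 (agrees with the trace)
The whole run recomputes cleanly — no discrepancies.

no error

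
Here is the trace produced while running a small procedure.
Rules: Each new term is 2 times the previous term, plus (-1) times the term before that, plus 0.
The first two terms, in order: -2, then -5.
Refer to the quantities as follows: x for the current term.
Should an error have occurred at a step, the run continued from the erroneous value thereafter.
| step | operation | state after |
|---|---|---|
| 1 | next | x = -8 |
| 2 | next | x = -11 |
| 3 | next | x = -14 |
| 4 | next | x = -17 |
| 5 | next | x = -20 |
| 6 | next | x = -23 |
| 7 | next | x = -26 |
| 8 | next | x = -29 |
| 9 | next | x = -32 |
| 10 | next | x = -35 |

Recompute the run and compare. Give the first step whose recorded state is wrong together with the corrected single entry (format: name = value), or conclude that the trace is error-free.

step 1: x = 2*(-5) + (-1)*(-2) + (0) = -8 -> consistent with the trace
step 2: x = 2*(-8) + (-1)*(-5) + (0) = -11 -> verified
step 3: x = 2*(-11) + (-1)*(-8) + (0) = -14 -> matches
step 4: x = 2*(-14) + (-1)*(-11) + (0) = -17 -> same as recorded
step 5: x = 2*(-17) + (-1)*(-14) + (0) = -20 -> matches
step 6: x = 2*(-20) + (-1)*(-17) + (0) = -23 -> verified
step 7: x = 2*(-23) + (-1)*(-20) + (0) = -26 -> confirmed correct
step 8: x = 2*(-26) + (-1)*(-23) + (0) = -29 -> matches
step 9: x = 2*(-29) + (-1)*(-26) + (0) = -32 -> matches
step 10: x = 2*(-32) + (-1)*(-29) + (0) = -35 -> agrees with the trace
Each recorded entry agrees with the recomputation.

no error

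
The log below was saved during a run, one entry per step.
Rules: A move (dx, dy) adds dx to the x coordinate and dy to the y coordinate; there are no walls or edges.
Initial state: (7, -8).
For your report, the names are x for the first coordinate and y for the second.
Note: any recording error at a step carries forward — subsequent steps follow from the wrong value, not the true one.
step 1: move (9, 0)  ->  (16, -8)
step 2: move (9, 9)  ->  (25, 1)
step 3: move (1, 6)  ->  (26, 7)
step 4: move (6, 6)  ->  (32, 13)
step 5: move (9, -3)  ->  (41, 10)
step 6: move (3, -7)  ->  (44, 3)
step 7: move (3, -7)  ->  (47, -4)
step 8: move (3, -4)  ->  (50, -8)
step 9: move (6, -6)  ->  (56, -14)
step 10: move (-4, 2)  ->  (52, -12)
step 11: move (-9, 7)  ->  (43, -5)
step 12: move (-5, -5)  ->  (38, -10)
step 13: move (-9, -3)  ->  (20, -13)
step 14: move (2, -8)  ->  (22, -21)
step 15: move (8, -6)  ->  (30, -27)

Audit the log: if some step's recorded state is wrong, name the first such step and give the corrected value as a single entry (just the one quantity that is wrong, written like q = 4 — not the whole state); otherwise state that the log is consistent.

step 13, x = 29

Recomputing the run from the initial state:
step 1: x = 16, y = -8
step 2: x = 25, y = 1
step 3: x = 26, y = 7
step 4: x = 32, y = 13
step 5: x = 41, y = 10
step 6: x = 44, y = 3
step 7: x = 47, y = -4
step 8: x = 50, y = -8
step 9: x = 56, y = -14
step 10: x = 52, y = -12
step 11: x = 43, y = -5
step 12: x = 38, y = -10
step 13: x = 29, y = -13
step 14: x = 31, y = -21
step 15: x = 39, y = -27
The first disagreement with the log is at step 13, where the value should be x = 29.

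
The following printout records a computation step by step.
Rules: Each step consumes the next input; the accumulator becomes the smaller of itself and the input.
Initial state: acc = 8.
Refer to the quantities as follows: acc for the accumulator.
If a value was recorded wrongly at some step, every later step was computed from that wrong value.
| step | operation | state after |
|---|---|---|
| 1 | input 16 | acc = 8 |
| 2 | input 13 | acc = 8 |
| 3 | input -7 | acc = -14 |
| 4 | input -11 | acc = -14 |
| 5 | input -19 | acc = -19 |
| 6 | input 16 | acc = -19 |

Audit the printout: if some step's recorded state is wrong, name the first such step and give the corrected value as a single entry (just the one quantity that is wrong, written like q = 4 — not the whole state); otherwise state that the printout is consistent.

step 3, acc = -7

Recomputing the run from the initial state:
step 1: acc = 8
step 2: acc = 8
step 3: acc = -7
step 4: acc = -11
step 5: acc = -19
step 6: acc = -19
The first disagreement with the printout is at step 3, where the value should be acc = -7.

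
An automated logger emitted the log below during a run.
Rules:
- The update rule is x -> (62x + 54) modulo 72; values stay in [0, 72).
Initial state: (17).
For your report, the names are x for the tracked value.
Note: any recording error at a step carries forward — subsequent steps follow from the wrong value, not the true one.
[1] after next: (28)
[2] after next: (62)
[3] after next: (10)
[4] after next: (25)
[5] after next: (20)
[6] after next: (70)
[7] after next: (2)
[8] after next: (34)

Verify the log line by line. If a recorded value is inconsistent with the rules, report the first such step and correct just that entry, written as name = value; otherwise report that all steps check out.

Recomputing the run from the initial state:
step 1: x = 28
step 2: x = 62
step 3: x = 10
step 4: x = 26
step 5: x = 10
step 6: x = 26
step 7: x = 10
step 8: x = 26
The first disagreement with the log is at step 4, where the value should be x = 26.

step 4, x = 26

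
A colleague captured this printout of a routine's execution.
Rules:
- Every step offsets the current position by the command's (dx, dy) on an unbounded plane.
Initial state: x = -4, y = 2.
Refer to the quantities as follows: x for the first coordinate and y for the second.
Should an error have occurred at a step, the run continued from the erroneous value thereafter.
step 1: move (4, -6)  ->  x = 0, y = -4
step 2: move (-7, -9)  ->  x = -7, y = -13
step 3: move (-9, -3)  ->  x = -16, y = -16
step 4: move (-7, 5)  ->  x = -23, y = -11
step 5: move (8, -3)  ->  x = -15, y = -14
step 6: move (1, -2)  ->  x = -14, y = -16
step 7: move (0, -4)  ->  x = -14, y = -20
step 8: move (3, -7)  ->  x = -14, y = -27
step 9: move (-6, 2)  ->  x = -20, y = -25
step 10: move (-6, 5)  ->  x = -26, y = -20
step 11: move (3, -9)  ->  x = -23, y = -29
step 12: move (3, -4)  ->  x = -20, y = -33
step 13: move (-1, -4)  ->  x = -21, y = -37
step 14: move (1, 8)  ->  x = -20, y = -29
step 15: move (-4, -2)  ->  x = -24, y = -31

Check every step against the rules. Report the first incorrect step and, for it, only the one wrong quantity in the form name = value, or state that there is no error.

step 8, x = -11

Step 1: x = -4 + (4) = 0, y = 2 + (-6) = -4 — no discrepancy.
Step 2: x = 0 + (-7) = -7, y = -4 + (-9) = -13 — verified.
Step 3: x = -7 + (-9) = -16, y = -13 + (-3) = -16 — checks out.
Step 4: x = -16 + (-7) = -23, y = -16 + (5) = -11 — confirmed correct.
Step 5: x = -23 + (8) = -15, y = -11 + (-3) = -14 — confirmed correct.
Step 6: x = -15 + (1) = -14, y = -14 + (-2) = -16 — in agreement.
Step 7: x = -14 + (0) = -14, y = -16 + (-4) = -20 — checks out.
Step 8: x = -14 + (3) = -11, y = -20 + (-7) = -27 — not what was recorded.
The audit stops at step 8: the recorded entry is wrong and should be x = -11.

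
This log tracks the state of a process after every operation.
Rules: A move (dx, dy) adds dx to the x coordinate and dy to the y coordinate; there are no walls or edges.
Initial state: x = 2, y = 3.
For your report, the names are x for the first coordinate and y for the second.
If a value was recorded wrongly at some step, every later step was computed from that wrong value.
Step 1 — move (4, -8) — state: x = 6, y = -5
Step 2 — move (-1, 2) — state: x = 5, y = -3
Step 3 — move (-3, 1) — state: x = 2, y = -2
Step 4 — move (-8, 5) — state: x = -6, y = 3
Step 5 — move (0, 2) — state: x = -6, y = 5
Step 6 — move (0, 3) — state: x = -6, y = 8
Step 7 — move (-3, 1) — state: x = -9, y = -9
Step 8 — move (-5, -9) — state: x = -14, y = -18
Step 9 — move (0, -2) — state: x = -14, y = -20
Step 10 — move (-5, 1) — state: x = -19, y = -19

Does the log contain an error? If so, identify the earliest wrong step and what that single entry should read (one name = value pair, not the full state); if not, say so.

step 7, y = 9

1. x = 2 + (4) = 6, y = 3 + (-8) = -5 (confirmed correct)
2. x = 6 + (-1) = 5, y = -5 + (2) = -3 (same as recorded)
3. x = 5 + (-3) = 2, y = -3 + (1) = -2 (matches)
4. x = 2 + (-8) = -6, y = -2 + (5) = 3 (checks out)
5. x = -6 + (0) = -6, y = 3 + (2) = 5 (checks out)
6. x = -6 + (0) = -6, y = 5 + (3) = 8 (matches)
7. x = -6 + (-3) = -9, y = 8 + (1) = 9 (this is not what the log shows)
That makes step 7 the first incorrect line — y = 9 is what it should show.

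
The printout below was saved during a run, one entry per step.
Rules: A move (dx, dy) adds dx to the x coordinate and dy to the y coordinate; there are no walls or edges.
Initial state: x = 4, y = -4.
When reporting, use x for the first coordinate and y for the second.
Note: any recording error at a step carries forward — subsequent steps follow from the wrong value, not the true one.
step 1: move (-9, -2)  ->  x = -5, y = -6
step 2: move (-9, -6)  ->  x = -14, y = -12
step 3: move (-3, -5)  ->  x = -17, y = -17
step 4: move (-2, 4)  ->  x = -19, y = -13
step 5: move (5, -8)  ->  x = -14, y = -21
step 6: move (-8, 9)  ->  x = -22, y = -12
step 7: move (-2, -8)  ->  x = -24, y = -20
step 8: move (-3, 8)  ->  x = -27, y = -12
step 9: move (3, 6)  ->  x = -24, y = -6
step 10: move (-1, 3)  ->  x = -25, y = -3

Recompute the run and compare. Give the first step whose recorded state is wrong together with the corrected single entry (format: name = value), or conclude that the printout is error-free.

Recomputing the run from the initial state:
step 1: x = -5, y = -6
step 2: x = -14, y = -12
step 3: x = -17, y = -17
step 4: x = -19, y = -13
step 5: x = -14, y = -21
step 6: x = -22, y = -12
step 7: x = -24, y = -20
step 8: x = -27, y = -12
step 9: x = -24, y = -6
step 10: x = -25, y = -3
This matches the printout at every step.

no error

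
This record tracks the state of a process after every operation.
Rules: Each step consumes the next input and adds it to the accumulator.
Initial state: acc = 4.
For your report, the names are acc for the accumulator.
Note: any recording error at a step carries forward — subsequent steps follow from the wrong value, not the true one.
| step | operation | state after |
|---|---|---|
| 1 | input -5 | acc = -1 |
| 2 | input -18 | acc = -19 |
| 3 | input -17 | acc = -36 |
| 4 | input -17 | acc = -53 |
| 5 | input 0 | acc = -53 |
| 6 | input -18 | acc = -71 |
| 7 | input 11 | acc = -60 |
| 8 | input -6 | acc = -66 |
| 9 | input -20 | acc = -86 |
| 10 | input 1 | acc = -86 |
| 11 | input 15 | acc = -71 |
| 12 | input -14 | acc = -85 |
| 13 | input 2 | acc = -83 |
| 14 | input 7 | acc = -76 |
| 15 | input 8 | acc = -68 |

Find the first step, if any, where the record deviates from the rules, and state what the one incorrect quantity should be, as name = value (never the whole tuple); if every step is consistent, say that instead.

step 10, acc = -85

Recomputing the run from the initial state:
step 1: acc = -1
step 2: acc = -19
step 3: acc = -36
step 4: acc = -53
step 5: acc = -53
step 6: acc = -71
step 7: acc = -60
step 8: acc = -66
step 9: acc = -86
step 10: acc = -85
step 11: acc = -70
step 12: acc = -84
step 13: acc = -82
step 14: acc = -75
step 15: acc = -67
The first disagreement with the record is at step 10, where the value should be acc = -85.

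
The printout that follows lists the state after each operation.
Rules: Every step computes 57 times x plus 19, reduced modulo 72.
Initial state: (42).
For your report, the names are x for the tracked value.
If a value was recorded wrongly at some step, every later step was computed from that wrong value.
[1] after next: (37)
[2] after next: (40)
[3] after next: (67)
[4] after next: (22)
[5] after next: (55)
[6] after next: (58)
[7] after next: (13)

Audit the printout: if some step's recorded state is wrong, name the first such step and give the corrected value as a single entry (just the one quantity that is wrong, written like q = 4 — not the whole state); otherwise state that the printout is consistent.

step 5, x = 49

step 1: x = (57*42 + 19) mod 72 = 37 -> same as recorded
step 2: x = (57*37 + 19) mod 72 = 40 -> consistent with the printout
step 3: x = (57*40 + 19) mod 72 = 67 -> checks out
step 4: x = (57*67 + 19) mod 72 = 22 -> exactly as logged
step 5: x = (57*22 + 19) mod 72 = 49 -> the printout disagrees here
First deviation found at step 5; the corrected entry is x = 49.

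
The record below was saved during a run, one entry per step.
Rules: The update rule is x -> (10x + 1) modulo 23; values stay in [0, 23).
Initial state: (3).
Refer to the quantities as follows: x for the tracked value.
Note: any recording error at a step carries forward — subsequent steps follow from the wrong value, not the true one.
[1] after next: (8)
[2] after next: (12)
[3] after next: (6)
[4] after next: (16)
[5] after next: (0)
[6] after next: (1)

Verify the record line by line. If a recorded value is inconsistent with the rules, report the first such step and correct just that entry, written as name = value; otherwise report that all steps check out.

Recomputing the run from the initial state:
step 1: x = 8
step 2: x = 12
step 3: x = 6
step 4: x = 15
step 5: x = 13
step 6: x = 16
The first disagreement with the record is at step 4, where the value should be x = 15.

step 4, x = 15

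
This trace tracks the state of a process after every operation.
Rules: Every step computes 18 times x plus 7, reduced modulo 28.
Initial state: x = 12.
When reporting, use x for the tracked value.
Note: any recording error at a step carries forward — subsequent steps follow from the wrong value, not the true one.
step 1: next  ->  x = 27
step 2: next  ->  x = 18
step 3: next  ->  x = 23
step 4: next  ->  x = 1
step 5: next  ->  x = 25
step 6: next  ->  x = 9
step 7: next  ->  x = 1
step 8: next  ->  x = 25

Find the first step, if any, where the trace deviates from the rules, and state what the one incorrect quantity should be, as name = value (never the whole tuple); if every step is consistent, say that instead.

step 1: x = (18*12 + 7) mod 28 = 27 -> exactly as logged
step 2: x = (18*27 + 7) mod 28 = 17 -> the trace has a different value
The audit stops at step 2: the recorded entry is wrong and should be x = 17.

step 2, x = 17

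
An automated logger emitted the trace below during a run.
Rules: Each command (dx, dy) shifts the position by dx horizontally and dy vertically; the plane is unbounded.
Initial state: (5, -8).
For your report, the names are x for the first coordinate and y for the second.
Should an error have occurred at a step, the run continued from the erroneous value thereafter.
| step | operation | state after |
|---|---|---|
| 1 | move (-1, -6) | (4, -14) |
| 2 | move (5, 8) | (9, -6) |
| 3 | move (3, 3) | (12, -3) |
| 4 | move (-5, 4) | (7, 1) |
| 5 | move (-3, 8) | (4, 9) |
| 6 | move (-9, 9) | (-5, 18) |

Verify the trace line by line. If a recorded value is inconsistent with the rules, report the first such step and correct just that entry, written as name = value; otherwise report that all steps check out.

no error

Step 1: x = 5 + (-1) = 4, y = -8 + (-6) = -14 — exactly as logged.
Step 2: x = 4 + (5) = 9, y = -14 + (8) = -6 — confirmed correct.
Step 3: x = 9 + (3) = 12, y = -6 + (3) = -3 — checks out.
Step 4: x = 12 + (-5) = 7, y = -3 + (4) = 1 — consistent with the trace.
Step 5: x = 7 + (-3) = 4, y = 1 + (8) = 9 — exactly as logged.
Step 6: x = 4 + (-9) = -5, y = 9 + (9) = 18 — checks out.
Every step is consistent.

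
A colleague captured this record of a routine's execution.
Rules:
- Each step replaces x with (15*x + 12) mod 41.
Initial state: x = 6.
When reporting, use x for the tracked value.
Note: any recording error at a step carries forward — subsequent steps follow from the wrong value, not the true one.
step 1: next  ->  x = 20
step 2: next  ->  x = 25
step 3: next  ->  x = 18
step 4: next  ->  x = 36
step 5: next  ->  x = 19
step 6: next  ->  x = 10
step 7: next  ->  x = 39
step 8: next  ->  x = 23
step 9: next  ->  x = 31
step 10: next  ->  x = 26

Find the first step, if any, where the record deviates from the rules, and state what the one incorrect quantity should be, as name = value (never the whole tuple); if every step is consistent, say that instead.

step 9, x = 29

Step 1: x = (15*6 + 12) mod 41 = 20 — matches.
Step 2: x = (15*20 + 12) mod 41 = 25 — consistent with the record.
Step 3: x = (15*25 + 12) mod 41 = 18 — exactly as logged.
Step 4: x = (15*18 + 12) mod 41 = 36 — same as recorded.
Step 5: x = (15*36 + 12) mod 41 = 19 — in agreement.
Step 6: x = (15*19 + 12) mod 41 = 10 — same as recorded.
Step 7: x = (15*10 + 12) mod 41 = 39 — consistent with the record.
Step 8: x = (15*39 + 12) mod 41 = 23 — verified.
Step 9: x = (15*23 + 12) mod 41 = 29 — a discrepancy with the record.
Conclusion: step 9 carries the first error; the entry should be x = 29.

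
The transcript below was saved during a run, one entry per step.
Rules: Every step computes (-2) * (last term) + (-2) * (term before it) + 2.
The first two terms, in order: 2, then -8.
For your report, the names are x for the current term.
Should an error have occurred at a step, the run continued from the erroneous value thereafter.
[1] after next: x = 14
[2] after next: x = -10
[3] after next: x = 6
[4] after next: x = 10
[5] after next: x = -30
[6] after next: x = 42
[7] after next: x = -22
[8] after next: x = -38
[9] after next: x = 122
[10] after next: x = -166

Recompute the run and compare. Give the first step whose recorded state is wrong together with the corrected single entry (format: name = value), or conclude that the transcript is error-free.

step 3, x = -6

Step 1: x = -2*(-8) + (-2)*(2) + (2) = 14 — agrees with the transcript.
Step 2: x = -2*(14) + (-2)*(-8) + (2) = -10 — same as recorded.
Step 3: x = -2*(-10) + (-2)*(14) + (2) = -6 — the transcript has a different value.
The audit stops at step 3: the recorded entry is wrong and should be x = -6.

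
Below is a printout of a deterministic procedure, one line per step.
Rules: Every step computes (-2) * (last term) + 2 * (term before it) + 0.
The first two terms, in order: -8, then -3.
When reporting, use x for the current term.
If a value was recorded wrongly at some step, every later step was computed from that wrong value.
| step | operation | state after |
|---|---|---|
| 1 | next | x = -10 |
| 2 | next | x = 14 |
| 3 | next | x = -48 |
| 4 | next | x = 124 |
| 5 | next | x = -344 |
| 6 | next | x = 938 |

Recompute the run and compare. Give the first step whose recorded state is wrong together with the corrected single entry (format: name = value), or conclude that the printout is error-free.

step 6, x = 936

step 1: x = -2*(-3) + (2)*(-8) + (0) = -10 -> exactly as logged
step 2: x = -2*(-10) + (2)*(-3) + (0) = 14 -> matches
step 3: x = -2*(14) + (2)*(-10) + (0) = -48 -> agrees with the printout
step 4: x = -2*(-48) + (2)*(14) + (0) = 124 -> consistent with the printout
step 5: x = -2*(124) + (2)*(-48) + (0) = -344 -> no discrepancy
step 6: x = -2*(-344) + (2)*(124) + (0) = 936 -> the entry is off here
That makes step 6 the first incorrect line — x = 936 is what it should show.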